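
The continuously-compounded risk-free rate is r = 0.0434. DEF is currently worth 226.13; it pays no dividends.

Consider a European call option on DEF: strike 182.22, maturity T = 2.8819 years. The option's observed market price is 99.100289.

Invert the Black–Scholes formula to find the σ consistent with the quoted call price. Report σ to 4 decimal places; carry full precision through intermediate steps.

sigma = 0.4828

At σ = 0.4828 the Black–Scholes value reproduces the quote:
σ√T = 0.4828·√2.8819 = 0.819609
d₁ = (ln(S/K) + (r+σ²/2)T) / (σ√T) = (ln(226.13/182.22) + (0.0434+0.4828²/2)·2.8819) / 0.819609 = (0.215895 + 0.460954) / 0.819609 = 0.825820
d₂ = d₁ − σ√T = 0.825820 − 0.819609 = 0.006211
e^{−rT} = 0.882431
N(d₁) = 0.795547,  N(d₂) = 0.502478
V = S·N(d₁) − K·e^{−rT}·N(d₂) = 179.896998 − 80.796709 = 99.100289 (equal to the quote); since ∂V/∂σ > 0 for all σ, the implied volatility is unique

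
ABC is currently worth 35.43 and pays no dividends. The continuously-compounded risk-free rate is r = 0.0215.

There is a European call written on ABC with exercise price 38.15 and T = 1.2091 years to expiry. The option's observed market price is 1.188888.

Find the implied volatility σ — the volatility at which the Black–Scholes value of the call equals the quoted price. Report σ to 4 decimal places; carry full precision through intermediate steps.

At σ = 0.1217 the Black–Scholes value reproduces the quote:
σ√T = 0.1217·√1.2091 = 0.133820
d₁ = (ln(S/K) + (r+σ²/2)T) / (σ√T) = (ln(35.43/38.15) + (0.0215+0.1217²/2)·1.2091) / 0.133820 = (-0.073967 + 0.034950) / 0.133820 = -0.291565
d₂ = d₁ − σ√T = -0.291565 − 0.133820 = -0.425385
e^{−rT} = 0.974339
N(d₁) = 0.385310,  N(d₂) = 0.335278
V = S·N(d₁) − K·e^{−rT}·N(d₂) = 13.651522 − 12.462634 = 1.188888 (matching the quote); vega is positive throughout, so no other σ reproduces this price

sigma = 0.1217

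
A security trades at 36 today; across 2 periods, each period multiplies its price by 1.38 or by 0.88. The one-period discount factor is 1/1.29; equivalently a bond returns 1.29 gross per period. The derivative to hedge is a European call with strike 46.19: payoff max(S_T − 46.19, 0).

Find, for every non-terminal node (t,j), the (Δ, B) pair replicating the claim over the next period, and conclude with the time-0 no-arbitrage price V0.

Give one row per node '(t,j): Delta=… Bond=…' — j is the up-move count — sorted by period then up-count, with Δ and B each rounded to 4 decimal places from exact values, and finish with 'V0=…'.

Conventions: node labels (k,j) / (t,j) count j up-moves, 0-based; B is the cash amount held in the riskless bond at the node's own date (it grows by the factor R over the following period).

(0,0): Delta=0.7899 Bond=-19.3991
(1,0): Delta=0.0000 Bond=0.0000
(1,1): Delta=0.9005 Bond=-30.5181
V0=9.0382

Since d<R<u, set p* = (R−d)/(u−d) = 0.8200; price each node as the discounted p*-expectation of its children.
At maturity the claim pays: V(2,0)=0.0000, V(2,1)=0.0000, V(2,2)=22.3684
Node (1,0) S=31.6800: V=(p*·0.0000+(1−p*)·0.0000)/1.29=0.0000; Δ=(0.0000−0.0000)/(43.7184−27.8784)=0.0000; B=V−Δ·S=0.0000
Node (1,1) S=49.6800: V=(p*·22.3684+(1−p*)·0.0000)/1.29=14.2187; Δ=(22.3684−0.0000)/(68.5584−43.7184)=0.9005; B=V−Δ·S=-30.5181
Node (0,0) S=36.0000: V=(p*·14.2187+(1−p*)·0.0000)/1.29=9.0382; Δ=(14.2187−0.0000)/(49.6800−31.6800)=0.7899; B=V−Δ·S=-19.3991
Check: Δ(0,0)·S0 + B(0,0) = 9.0382 = V0.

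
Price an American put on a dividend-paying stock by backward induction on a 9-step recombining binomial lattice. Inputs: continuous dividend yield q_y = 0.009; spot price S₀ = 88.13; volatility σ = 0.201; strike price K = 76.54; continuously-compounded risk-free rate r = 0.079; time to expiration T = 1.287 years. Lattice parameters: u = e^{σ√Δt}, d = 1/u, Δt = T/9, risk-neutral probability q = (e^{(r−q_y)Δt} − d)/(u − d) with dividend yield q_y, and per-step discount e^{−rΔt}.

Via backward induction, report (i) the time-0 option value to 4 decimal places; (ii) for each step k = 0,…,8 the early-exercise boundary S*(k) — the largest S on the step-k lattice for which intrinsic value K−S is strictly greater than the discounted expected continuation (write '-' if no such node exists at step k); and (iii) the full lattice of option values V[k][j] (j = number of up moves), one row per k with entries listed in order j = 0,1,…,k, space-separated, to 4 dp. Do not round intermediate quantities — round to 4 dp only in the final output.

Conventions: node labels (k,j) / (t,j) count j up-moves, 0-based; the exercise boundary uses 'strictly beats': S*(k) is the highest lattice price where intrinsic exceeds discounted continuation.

price = 1.6828
boundary = - - - - 65.0254 60.2660 65.0254 60.2660 65.0254
tree:
1.6828
2.8405 0.7595
4.6735 1.3822 0.2598
7.4638 2.4608 0.5180 0.0514
11.5146 4.2657 1.0180 0.1149 0.0000
16.2740 7.1539 1.9635 0.2565 0.0000 0.0000
20.6849 11.5146 3.6929 0.5728 0.0000 0.0000 0.0000
24.7731 16.2740 6.7015 1.2792 0.0000 0.0000 0.0000 0.0000
28.5620 20.6849 11.5146 2.8567 0.0000 0.0000 0.0000 0.0000 0.0000
32.0736 24.7731 16.2740 6.3794 0.0000 0.0000 0.0000 0.0000 0.0000 0.0000

params: Δt=0.14300 u=1.07897 d=0.92681 q=0.54712 e^(-rΔt)=0.98877
t_9 payoffs: 32.0736 24.7731 16.2740 6.3794 0.0000 0.0000 0.0000 0.0000 0.0000 0.0000
t_8: node(8,0) S=47.9780 payoff=28.5620 vs cont=27.7639 → 28.5620 [stop]  node(8,1) S=55.8551 payoff=20.6849 vs cont=19.8970 → 20.6849 [stop]  node(8,2) S=65.0254 payoff=11.5146 vs cont=10.7384 → 11.5146 [stop]  node(8,3) S=75.7013 payoff=0.8387 vs cont=2.8567 → 2.8567 [wait]  node(8,4) S=88.1300 payoff=0.0000 vs cont=0.0000 → 0.0000 [wait]  node(8,5) S=102.5993 payoff=0.0000 vs cont=0.0000 → 0.0000 [wait]  node(8,6) S=119.4441 payoff=0.0000 vs cont=0.0000 → 0.0000 [wait]  node(8,7) S=139.0545 payoff=0.0000 vs cont=0.0000 → 0.0000 [wait]  node(8,8) S=161.8846 payoff=0.0000 vs cont=0.0000 → 0.0000 [wait]  ⇒ S*(8)=65.0254
t_7: node(7,0) S=51.7669 payoff=24.7731 vs cont=23.9799 → 24.7731 [stop]  node(7,1) S=60.2660 payoff=16.2740 vs cont=15.4917 → 16.2740 [stop]  node(7,2) S=70.1606 payoff=6.3794 vs cont=6.7015 → 6.7015 [wait]  node(7,3) S=81.6796 payoff=0.0000 vs cont=1.2792 → 1.2792 [wait]  node(7,4) S=95.0898 payoff=0.0000 vs cont=0.0000 → 0.0000 [wait]  node(7,5) S=110.7017 payoff=0.0000 vs cont=0.0000 → 0.0000 [wait]  node(7,6) S=128.8768 payoff=0.0000 vs cont=0.0000 → 0.0000 [wait]  node(7,7) S=150.0359 payoff=0.0000 vs cont=0.0000 → 0.0000 [wait]  ⇒ S*(7)=60.2660
t_6: node(6,0) S=55.8551 payoff=20.6849 vs cont=19.8970 → 20.6849 [stop]  node(6,1) S=65.0254 payoff=11.5146 vs cont=10.9127 → 11.5146 [stop]  node(6,2) S=75.7013 payoff=0.8387 vs cont=3.6929 → 3.6929 [wait]  node(6,3) S=88.1300 payoff=0.0000 vs cont=0.5728 → 0.5728 [wait]  node(6,4) S=102.5993 payoff=0.0000 vs cont=0.0000 → 0.0000 [wait]  node(6,5) S=119.4441 payoff=0.0000 vs cont=0.0000 → 0.0000 [wait]  node(6,6) S=139.0545 payoff=0.0000 vs cont=0.0000 → 0.0000 [wait]  ⇒ S*(6)=65.0254
t_5: node(5,0) S=60.2660 payoff=16.2740 vs cont=15.4917 → 16.2740 [stop]  node(5,1) S=70.1606 payoff=6.3794 vs cont=7.1539 → 7.1539 [wait]  node(5,2) S=81.6796 payoff=0.0000 vs cont=1.9635 → 1.9635 [wait]  node(5,3) S=95.0898 payoff=0.0000 vs cont=0.2565 → 0.2565 [wait]  node(5,4) S=110.7017 payoff=0.0000 vs cont=0.0000 → 0.0000 [wait]  node(5,5) S=128.8768 payoff=0.0000 vs cont=0.0000 → 0.0000 [wait]  ⇒ S*(5)=60.2660
t_4: node(4,0) S=65.0254 payoff=11.5146 vs cont=11.1574 → 11.5146 [stop]  node(4,1) S=75.7013 payoff=0.8387 vs cont=4.2657 → 4.2657 [wait]  node(4,2) S=88.1300 payoff=0.0000 vs cont=1.0180 → 1.0180 [wait]  node(4,3) S=102.5993 payoff=0.0000 vs cont=0.1149 → 0.1149 [wait]  node(4,4) S=119.4441 payoff=0.0000 vs cont=0.0000 → 0.0000 [wait]  ⇒ S*(4)=65.0254
t_3: node(3,0) S=70.1606 payoff=6.3794 vs cont=7.4638 → 7.4638 [wait]  node(3,1) S=81.6796 payoff=0.0000 vs cont=2.4608 → 2.4608 [wait]  node(3,2) S=95.0898 payoff=0.0000 vs cont=0.5180 → 0.5180 [wait]  node(3,3) S=110.7017 payoff=0.0000 vs cont=0.0514 → 0.0514 [wait]  ⇒ S*(3)=-
t_2: node(2,0) S=75.7013 payoff=0.8387 vs cont=4.6735 → 4.6735 [wait]  node(2,1) S=88.1300 payoff=0.0000 vs cont=1.3822 → 1.3822 [wait]  node(2,2) S=102.5993 payoff=0.0000 vs cont=0.2598 → 0.2598 [wait]  ⇒ S*(2)=-
t_1: node(1,0) S=81.6796 payoff=0.0000 vs cont=2.8405 → 2.8405 [wait]  node(1,1) S=95.0898 payoff=0.0000 vs cont=0.7595 → 0.7595 [wait]  ⇒ S*(1)=-
t_0: node(0,0) S=88.1300 payoff=0.0000 vs cont=1.6828 → 1.6828 [wait]  ⇒ S*(0)=-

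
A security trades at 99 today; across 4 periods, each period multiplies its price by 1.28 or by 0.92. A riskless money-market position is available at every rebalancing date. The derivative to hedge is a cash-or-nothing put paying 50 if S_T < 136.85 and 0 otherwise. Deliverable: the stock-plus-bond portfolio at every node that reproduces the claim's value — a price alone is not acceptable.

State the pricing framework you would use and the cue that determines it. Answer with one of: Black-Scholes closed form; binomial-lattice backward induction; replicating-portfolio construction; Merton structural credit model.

Key observation: since the answer must list Δ and B at each node of the 1.28/0.92 lattice on 99, the replicating-portfolio method — solving the two-state system at every node — is the one that applies.

framework: replicating-portfolio construction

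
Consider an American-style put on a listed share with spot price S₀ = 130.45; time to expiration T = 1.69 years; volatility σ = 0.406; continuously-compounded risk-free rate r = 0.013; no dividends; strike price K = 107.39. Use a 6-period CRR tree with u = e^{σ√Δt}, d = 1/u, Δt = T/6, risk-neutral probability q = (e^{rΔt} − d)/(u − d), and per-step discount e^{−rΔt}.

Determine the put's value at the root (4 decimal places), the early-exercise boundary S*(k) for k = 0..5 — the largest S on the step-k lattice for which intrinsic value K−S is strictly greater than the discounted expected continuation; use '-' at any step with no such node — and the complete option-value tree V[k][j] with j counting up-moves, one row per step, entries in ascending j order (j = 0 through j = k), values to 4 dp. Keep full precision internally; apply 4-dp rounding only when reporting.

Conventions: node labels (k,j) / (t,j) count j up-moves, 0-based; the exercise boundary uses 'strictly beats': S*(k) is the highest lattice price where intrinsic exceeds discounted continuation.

Δt=0.28167, u=1.24045, d=0.80616, q=0.45479, disc=e^(-rΔt)=0.99635
k=6 terminal: V=max(K-S,0) → 71.5828 52.2929 22.6114 0.0000 0.0000 0.0000 0.0000
k=5: j=0 S=44.4170 intr=62.9730 cont=62.5805 V=62.9730[EX]; j=1 S=68.3451 intr=39.0449 cont=38.6524 V=39.0449[EX]; j=2 S=105.1635 intr=2.2265 cont=12.2830 V=12.2830[hold]; j=3 S=161.8166 intr=0.0000 cont=0.0000 V=0.0000[hold]; j=4 S=248.9894 intr=0.0000 cont=0.0000 V=0.0000[hold]; j=5 S=383.1234 intr=0.0000 cont=0.0000 V=0.0000[hold]  S*(5)=68.3451
k=4: j=0 S=55.0971 intr=52.2929 cont=51.9004 V=52.2929[EX]; j=1 S=84.7786 intr=22.6114 cont=26.7757 V=26.7757[hold]; j=2 S=130.4500 intr=0.0000 cont=6.6724 V=6.6724[hold]; j=3 S=200.7252 intr=0.0000 cont=0.0000 V=0.0000[hold]; j=4 S=308.8587 intr=0.0000 cont=0.0000 V=0.0000[hold]  S*(4)=55.0971
k=3: j=0 S=68.3451 intr=39.0449 cont=40.5394 V=40.5394[hold]; j=1 S=105.1635 intr=2.2265 cont=17.5686 V=17.5686[hold]; j=2 S=161.8166 intr=0.0000 cont=3.6246 V=3.6246[hold]; j=3 S=248.9894 intr=0.0000 cont=0.0000 V=0.0000[hold]  S*(3)=-
k=2: j=0 S=84.7786 intr=22.6114 cont=29.9826 V=29.9826[hold]; j=1 S=130.4500 intr=0.0000 cont=11.1860 V=11.1860[hold]; j=2 S=200.7252 intr=0.0000 cont=1.9690 V=1.9690[hold]  S*(2)=-
k=1: j=0 S=105.1635 intr=2.2265 cont=21.3558 V=21.3558[hold]; j=1 S=161.8166 intr=0.0000 cont=6.9687 V=6.9687[hold]  S*(1)=-
k=0: j=0 S=130.4500 intr=0.0000 cont=14.7586 V=14.7586[hold]  S*(0)=-

price = 14.7586
boundary = - - - - 55.0971 68.3451
tree:
14.7586
21.3558 6.9687
29.9826 11.1860 1.9690
40.5394 17.5686 3.6246 0.0000
52.2929 26.7757 6.6724 0.0000 0.0000
62.9730 39.0449 12.2830 0.0000 0.0000 0.0000
71.5828 52.2929 22.6114 0.0000 0.0000 0.0000 0.0000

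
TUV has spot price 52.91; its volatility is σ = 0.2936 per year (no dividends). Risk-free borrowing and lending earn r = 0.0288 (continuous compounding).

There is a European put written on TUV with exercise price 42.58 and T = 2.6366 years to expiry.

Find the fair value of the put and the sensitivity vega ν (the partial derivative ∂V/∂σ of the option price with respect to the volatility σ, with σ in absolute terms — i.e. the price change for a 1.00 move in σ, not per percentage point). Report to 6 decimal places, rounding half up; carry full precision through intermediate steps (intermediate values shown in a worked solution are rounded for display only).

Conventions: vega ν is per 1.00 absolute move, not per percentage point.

σ√T = 0.2936·√2.6366 = 0.476736
d₁ = (ln(S/K) + (r+σ²/2)T) / (σ√T) = (ln(52.91/42.58) + (0.0288+0.2936²/2)·2.6366) / 0.476736 = (0.217208 + 0.189573) / 0.476736 = 0.853261
d₂ = d₁ − σ√T = 0.853261 − 0.476736 = 0.376525
e^{−rT} = 0.926877
N(−d₁) = 0.196757,  N(−d₂) = 0.353263
Put price V = K·e^{−rT}·N(−d₂) − S·N(−d₁) = 13.942046 − 10.410427 = 3.531619
φ(d₁) = (1/√(2π))·e^{−d₁²/2} = 0.277214
ν = S·φ(d₁)·√T = 23.816334

price = 3.531619
ν = 23.816334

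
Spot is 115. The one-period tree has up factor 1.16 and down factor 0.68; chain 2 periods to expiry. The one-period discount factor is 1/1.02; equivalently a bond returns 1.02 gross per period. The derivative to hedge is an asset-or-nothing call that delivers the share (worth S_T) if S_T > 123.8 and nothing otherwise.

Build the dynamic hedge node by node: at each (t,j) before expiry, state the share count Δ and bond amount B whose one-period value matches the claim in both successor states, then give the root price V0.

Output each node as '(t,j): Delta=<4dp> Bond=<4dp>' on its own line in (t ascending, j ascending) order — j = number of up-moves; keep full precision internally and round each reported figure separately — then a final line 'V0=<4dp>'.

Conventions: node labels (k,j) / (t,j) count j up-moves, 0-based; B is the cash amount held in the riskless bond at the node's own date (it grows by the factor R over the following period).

No-arbitrage ⇒ martingale measure with p* = (R−d)/(u−d) = 0.7083.
At maturity the claim pays: V(2,0)=0.0000, V(2,1)=0.0000, V(2,2)=154.7440
  t=1,j=0: stock 78.2000 → up 90.7120 (V=0.0000), down 53.1760 (V=0.0000). Price 0.0000; hedge Δ=0.0000, bond B=0.0000.
  t=1,j=1: stock 133.4000 → up 154.7440 (V=154.7440), down 90.7120 (V=0.0000). Price 107.4611; hedge Δ=2.4167, bond B=-214.9222.
  t=0,j=0: stock 115.0000 → up 133.4000 (V=107.4611), down 78.2000 (V=0.0000). Price 74.6258; hedge Δ=1.9468, bond B=-149.2515.
Check: Δ(0,0)·S0 + B(0,0) = 74.6258 = V0.

(0,0): Delta=1.9468 Bond=-149.2515
(1,0): Delta=0.0000 Bond=0.0000
(1,1): Delta=2.4167 Bond=-214.9222
V0=74.6258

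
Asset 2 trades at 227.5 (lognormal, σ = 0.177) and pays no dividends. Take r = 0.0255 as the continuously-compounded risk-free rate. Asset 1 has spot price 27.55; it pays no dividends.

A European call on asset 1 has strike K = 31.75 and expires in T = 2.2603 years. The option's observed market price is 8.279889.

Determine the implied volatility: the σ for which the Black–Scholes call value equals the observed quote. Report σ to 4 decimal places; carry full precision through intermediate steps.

At σ = 0.5641 the Black–Scholes value reproduces the quote:
σ√T = 0.5641·√2.2603 = 0.848085
d₁ = (ln(S/K) + (r+σ²/2)T) / (σ√T) = (ln(27.55/31.75) + (0.0255+0.5641²/2)·2.2603) / 0.848085 = (-0.141890 + 0.417261) / 0.848085 = 0.324698
d₂ = d₁ − σ√T = 0.324698 − 0.848085 = -0.523387
e^{−rT} = 0.943992
N(d₁) = 0.627295,  N(d₂) = 0.300353
V = S·N(d₁) − K·e^{−rT}·N(d₂) = 17.281980 − 9.002090 = 8.279889 (the observed quote) — the price is monotone increasing in volatility, hence this σ is the only solution

sigma = 0.5641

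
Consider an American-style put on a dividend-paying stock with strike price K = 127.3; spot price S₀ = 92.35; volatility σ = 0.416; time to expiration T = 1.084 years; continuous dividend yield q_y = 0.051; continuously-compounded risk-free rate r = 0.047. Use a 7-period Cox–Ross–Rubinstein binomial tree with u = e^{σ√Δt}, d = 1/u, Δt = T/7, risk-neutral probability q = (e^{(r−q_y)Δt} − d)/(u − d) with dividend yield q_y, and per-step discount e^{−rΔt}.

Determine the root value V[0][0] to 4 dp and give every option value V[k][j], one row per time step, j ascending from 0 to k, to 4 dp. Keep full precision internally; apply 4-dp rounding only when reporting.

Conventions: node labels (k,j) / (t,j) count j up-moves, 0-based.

price = 40.4602
tree:
40.4602
50.3379 29.3834
60.7351 38.8023 18.6741
70.7868 49.4966 26.7296 9.4119
79.3207 60.7351 36.9492 15.0277 2.8972
86.5659 70.7868 48.8955 23.3612 5.3773 0.0000
92.7170 79.3207 60.7351 34.9500 9.9805 0.0000 0.0000
97.9393 86.5659 70.7868 48.8955 18.5241 0.0000 0.0000 0.0000

Δt=0.15486  u=1.17787  d=0.84899  q=0.45728  discount=0.99275
step 7 (expiry): payoffs max(K−S,0) = 97.9393 86.5659 70.7868 48.8955 18.5241 0.0000 0.0000 0.0000
k=6: (k=6,j=0): S=34.5830, K−S=92.7170, hold=92.0659 ⇒ V=92.7170 exercise | (k=6,j=1): S=47.9793, K−S=79.3207, hold=78.7749 ⇒ V=79.3207 exercise | (k=6,j=2): S=66.5649, K−S=60.7351, hold=60.3355 ⇒ V=60.7351 exercise | (k=6,j=3): S=92.3500, K−S=34.9500, hold=34.7533 ⇒ V=34.9500 exercise | (k=6,j=4): S=128.1233, K−S=0.0000, hold=9.9805 ⇒ V=9.9805 continue | (k=6,j=5): S=177.7541, K−S=0.0000, hold=0.0000 ⇒ V=0.0000 continue | (k=6,j=6): S=246.6102, K−S=0.0000, hold=0.0000 ⇒ V=0.0000 continue
k=5: (k=5,j=0): S=40.7341, K−S=86.5659, hold=85.9631 ⇒ V=86.5659 exercise | (k=5,j=1): S=56.5132, K−S=70.7868, hold=70.3082 ⇒ V=70.7868 exercise | (k=5,j=2): S=78.4045, K−S=48.8955, hold=48.5891 ⇒ V=48.8955 exercise | (k=5,j=3): S=108.7759, K−S=18.5241, hold=23.3612 ⇒ V=23.3612 continue | (k=5,j=4): S=150.9121, K−S=0.0000, hold=5.3773 ⇒ V=5.3773 continue | (k=5,j=5): S=209.3704, K−S=0.0000, hold=0.0000 ⇒ V=0.0000 continue
k=4: (k=4,j=0): S=47.9793, K−S=79.3207, hold=78.7749 ⇒ V=79.3207 exercise | (k=4,j=1): S=66.5649, K−S=60.7351, hold=60.3355 ⇒ V=60.7351 exercise | (k=4,j=2): S=92.3500, K−S=34.9500, hold=36.9492 ⇒ V=36.9492 continue | (k=4,j=3): S=128.1233, K−S=0.0000, hold=15.0277 ⇒ V=15.0277 continue | (k=4,j=4): S=177.7541, K−S=0.0000, hold=2.8972 ⇒ V=2.8972 continue
k=3: (k=3,j=0): S=56.5132, K−S=70.7868, hold=70.3082 ⇒ V=70.7868 exercise | (k=3,j=1): S=78.4045, K−S=48.8955, hold=49.4966 ⇒ V=49.4966 continue | (k=3,j=2): S=108.7759, K−S=18.5241, hold=26.7296 ⇒ V=26.7296 continue | (k=3,j=3): S=150.9121, K−S=0.0000, hold=9.4119 ⇒ V=9.4119 continue
k=2: (k=2,j=0): S=66.5649, K−S=60.7351, hold=60.6085 ⇒ V=60.7351 exercise | (k=2,j=1): S=92.3500, K−S=34.9500, hold=38.8023 ⇒ V=38.8023 continue | (k=2,j=2): S=128.1233, K−S=0.0000, hold=18.6741 ⇒ V=18.6741 continue
k=1: (k=1,j=0): S=78.4045, K−S=48.8955, hold=50.3379 ⇒ V=50.3379 continue | (k=1,j=1): S=108.7759, K−S=18.5241, hold=29.3834 ⇒ V=29.3834 continue
k=0: (k=0,j=0): S=92.3500, K−S=34.9500, hold=40.4602 ⇒ V=40.4602 continue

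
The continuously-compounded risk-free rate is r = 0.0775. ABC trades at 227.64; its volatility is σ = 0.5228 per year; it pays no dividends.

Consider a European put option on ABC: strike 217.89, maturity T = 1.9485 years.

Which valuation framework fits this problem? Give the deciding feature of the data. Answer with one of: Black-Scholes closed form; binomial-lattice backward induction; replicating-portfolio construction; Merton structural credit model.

framework: Black-Scholes closed form

Key observation: a European-exercise option on ABC struck at 217.89 — a GBM underlying with constant parameters — admits an analytic price: the data contain no early exercise, no discrete tree, no debt structure.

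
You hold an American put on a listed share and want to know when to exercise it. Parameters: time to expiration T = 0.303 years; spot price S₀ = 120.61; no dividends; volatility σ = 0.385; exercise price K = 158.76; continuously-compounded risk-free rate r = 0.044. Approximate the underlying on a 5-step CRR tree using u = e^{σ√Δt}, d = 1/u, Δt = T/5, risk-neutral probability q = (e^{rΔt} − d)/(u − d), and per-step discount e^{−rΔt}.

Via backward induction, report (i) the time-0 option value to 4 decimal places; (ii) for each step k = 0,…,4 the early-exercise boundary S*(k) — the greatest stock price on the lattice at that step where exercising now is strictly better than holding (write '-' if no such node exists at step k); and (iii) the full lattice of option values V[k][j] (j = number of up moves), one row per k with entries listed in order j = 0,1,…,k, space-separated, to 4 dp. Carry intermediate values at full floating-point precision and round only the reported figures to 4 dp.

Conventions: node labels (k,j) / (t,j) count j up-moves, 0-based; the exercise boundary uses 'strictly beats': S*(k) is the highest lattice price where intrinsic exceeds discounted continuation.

Δt=0.06060  u=1.09941  d=0.90958  q=0.49039  discount=0.99734
step 5 (expiry): payoffs max(K−S,0) = 83.6703 67.9985 49.0559 26.1599 0.0000 0.0000
step 4: (k=4,j=0): S=82.5546, K−S=76.2054, hold=75.7827 ⇒ V=76.2054 exercise | (k=4,j=1): S=99.7843, K−S=58.9757, hold=58.5530 ⇒ V=58.9757 exercise | (k=4,j=2): S=120.6100, K−S=38.1500, hold=37.7272 ⇒ V=38.1500 exercise | (k=4,j=3): S=145.7822, K−S=12.9778, hold=13.2959 ⇒ V=13.2959 continue | (k=4,j=4): S=176.2080, K−S=0.0000, hold=0.0000 ⇒ V=0.0000 continue  boundary S*=120.6100
step 3: (k=3,j=0): S=90.7615, K−S=67.9985, hold=67.5758 ⇒ V=67.9985 exercise | (k=3,j=1): S=109.7041, K−S=49.0559, hold=48.6332 ⇒ V=49.0559 exercise | (k=3,j=2): S=132.6001, K−S=26.1599, hold=25.8927 ⇒ V=26.1599 exercise | (k=3,j=3): S=160.2747, K−S=0.0000, hold=6.7577 ⇒ V=6.7577 continue  boundary S*=132.6001
step 2: (k=2,j=0): S=99.7843, K−S=58.9757, hold=58.5530 ⇒ V=58.9757 exercise | (k=2,j=1): S=120.6100, K−S=38.1500, hold=37.7272 ⇒ V=38.1500 exercise | (k=2,j=2): S=145.7822, K−S=12.9778, hold=16.6010 ⇒ V=16.6010 continue  boundary S*=120.6100
step 1: (k=1,j=0): S=109.7041, K−S=49.0559, hold=48.6332 ⇒ V=49.0559 exercise | (k=1,j=1): S=132.6001, K−S=26.1599, hold=27.5091 ⇒ V=27.5091 continue  boundary S*=109.7041
step 0: (k=0,j=0): S=120.6100, K−S=38.1500, hold=38.3871 ⇒ V=38.3871 continue  boundary S*=-

price = 38.3871
boundary = - 109.7041 120.6100 132.6001 120.6100
tree:
38.3871
49.0559 27.5091
58.9757 38.1500 16.6010
67.9985 49.0559 26.1599 6.7577
76.2054 58.9757 38.1500 13.2959 0.0000
83.6703 67.9985 49.0559 26.1599 0.0000 0.0000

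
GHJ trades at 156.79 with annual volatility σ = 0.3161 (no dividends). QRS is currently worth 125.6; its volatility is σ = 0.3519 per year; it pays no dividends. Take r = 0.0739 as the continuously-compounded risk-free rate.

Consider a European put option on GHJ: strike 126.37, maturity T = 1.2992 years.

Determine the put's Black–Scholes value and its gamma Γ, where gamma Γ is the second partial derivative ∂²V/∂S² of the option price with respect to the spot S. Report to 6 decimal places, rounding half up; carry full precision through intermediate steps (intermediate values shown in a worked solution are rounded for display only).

price = 5.122368
Γ = 0.004090

σ√T = 0.3161·√1.2992 = 0.360299
d₁ = (ln(S/K) + (r+σ²/2)T) / (σ√T) = (ln(156.79/126.37) + (0.0739+0.3161²/2)·1.2992) / 0.360299 = (0.215693 + 0.160918) / 0.360299 = 1.045277
d₂ = d₁ − σ√T = 1.045277 − 0.360299 = 0.684978
e^{−rT} = 0.908454
N(−d₁) = 0.147948,  N(−d₂) = 0.246679
Put price V = K·e^{−rT}·N(−d₂) − S·N(−d₁) = 28.319070 − 23.196702 = 5.122368
φ(d₁) = (1/√(2π))·e^{−d₁²/2} = 0.231023
Γ = φ(d₁) / (S·σ·√T) = 0.004090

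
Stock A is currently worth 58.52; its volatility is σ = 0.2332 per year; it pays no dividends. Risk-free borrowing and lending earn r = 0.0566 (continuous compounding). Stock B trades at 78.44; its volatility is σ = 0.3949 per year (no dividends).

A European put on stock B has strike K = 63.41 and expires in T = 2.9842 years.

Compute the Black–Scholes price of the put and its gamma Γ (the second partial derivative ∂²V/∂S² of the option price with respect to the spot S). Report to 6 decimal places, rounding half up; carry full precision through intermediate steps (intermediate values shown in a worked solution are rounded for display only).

price = 7.722782
Γ = 0.004970

σ√T = 0.3949·√2.9842 = 0.682183
d₁ = (ln(S/K) + (r+σ²/2)T) / (σ√T) = (ln(78.44/63.41) + (0.0566+0.3949²/2)·2.9842) / 0.682183 = (0.212712 + 0.401593) / 0.682183 = 0.900499
d₂ = d₁ − σ√T = 0.900499 − 0.682183 = 0.218315
e^{−rT} = 0.844589
N(−d₁) = 0.183927,  N(−d₂) = 0.413592
Put price V = K·e^{−rT}·N(−d₂) − S·N(−d₁) = 22.150052 − 14.427270 = 7.722782
φ(d₁) = (1/√(2π))·e^{−d₁²/2} = 0.265966
Γ = φ(d₁) / (S·σ·√T) = 0.004970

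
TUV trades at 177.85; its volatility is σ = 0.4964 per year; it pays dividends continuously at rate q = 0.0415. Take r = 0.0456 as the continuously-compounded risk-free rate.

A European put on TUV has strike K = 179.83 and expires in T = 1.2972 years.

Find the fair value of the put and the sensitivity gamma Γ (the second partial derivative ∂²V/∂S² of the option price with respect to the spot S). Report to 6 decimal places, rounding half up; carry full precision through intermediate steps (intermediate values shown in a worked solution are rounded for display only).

σ√T = 0.4964·√1.2972 = 0.565373
d₁ = (ln(S/K) + (r−q+σ²/2)T) / (σ√T) = (ln(177.85/179.83) + (0.0456−0.0415+0.4964²/2)·1.2972) / 0.565373 = (-0.011071 + 0.165142) / 0.565373 = 0.272511
d₂ = d₁ − σ√T = 0.272511 − 0.565373 = -0.292862
e^{−rT} = 0.942563
e^{−qT} = 0.947590
N(−d₁) = 0.392615,  N(−d₂) = 0.615186
Put price V = K·e^{−rT}·N(−d₂) − S·e^{−qT}·N(−d₁) = 104.274764 − 66.166856 = 38.107908
φ(d₁) = (1/√(2π))·e^{−d₁²/2} = 0.384401
Γ = e^{−qT}·φ(d₁) / (S·σ·√T) = 0.003623

price = 38.107908
Γ = 0.003623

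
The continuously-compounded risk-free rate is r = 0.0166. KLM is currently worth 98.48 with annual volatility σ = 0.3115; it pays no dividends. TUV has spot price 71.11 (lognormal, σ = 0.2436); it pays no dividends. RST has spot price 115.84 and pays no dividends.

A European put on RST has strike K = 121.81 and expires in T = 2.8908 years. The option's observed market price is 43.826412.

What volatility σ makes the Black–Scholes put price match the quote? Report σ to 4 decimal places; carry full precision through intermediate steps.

sigma = 0.5779

At σ = 0.5779 the Black–Scholes value reproduces the quote:
σ√T = 0.5779·√2.8908 = 0.982566
d₁ = (ln(S/K) + (r+σ²/2)T) / (σ√T) = (ln(115.84/121.81) + (0.0166+0.5779²/2)·2.8908) / 0.982566 = (-0.050253 + 0.530705) / 0.982566 = 0.488978
d₂ = d₁ − σ√T = 0.488978 − 0.982566 = -0.493588
e^{−rT} = 0.953146
N(−d₁) = 0.312429,  N(−d₂) = 0.689202
V = K·e^{−rT}·N(−d₂) − S·N(−d₁) = 80.018164 − 36.191752 = 43.826412 (matching the quote); vega is positive throughout, so no other σ reproduces this price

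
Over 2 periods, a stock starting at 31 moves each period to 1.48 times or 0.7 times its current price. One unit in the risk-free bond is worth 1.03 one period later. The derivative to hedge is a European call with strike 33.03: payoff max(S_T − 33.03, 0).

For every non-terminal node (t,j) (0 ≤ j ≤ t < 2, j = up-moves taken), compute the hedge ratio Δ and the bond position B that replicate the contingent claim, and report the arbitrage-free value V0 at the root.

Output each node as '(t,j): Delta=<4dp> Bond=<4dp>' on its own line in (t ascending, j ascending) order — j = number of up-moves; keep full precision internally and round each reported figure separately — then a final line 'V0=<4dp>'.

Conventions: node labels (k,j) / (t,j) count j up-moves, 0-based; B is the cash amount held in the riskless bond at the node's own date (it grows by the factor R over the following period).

Arbitrage-free pricing uses the up-move probability p* = (R−d)/(u−d) = 0.4231, discounting each step at R = 1.03.
Terminal payoffs: V(2,0)=0.0000, V(2,1)=0.0000, V(2,2)=34.8724
  t=1,j=0: stock 21.7000 → up 32.1160 (V=0.0000), down 15.1900 (V=0.0000). Price 0.0000; hedge Δ=0.0000, bond B=0.0000.
  t=1,j=1: stock 45.8800 → up 67.9024 (V=34.8724), down 32.1160 (V=0.0000). Price 14.3240; hedge Δ=0.9745, bond B=-30.3842.
  t=0,j=0: stock 31.0000 → up 45.8800 (V=14.3240), down 21.7000 (V=0.0000). Price 5.8836; hedge Δ=0.5924, bond B=-12.4804.
Sanity check at the root: Δ(0,0)·S0 + B(0,0) reproduces V0 = 5.8836.

(0,0): Delta=0.5924 Bond=-12.4804
(1,0): Delta=0.0000 Bond=0.0000
(1,1): Delta=0.9745 Bond=-30.3842
V0=5.8836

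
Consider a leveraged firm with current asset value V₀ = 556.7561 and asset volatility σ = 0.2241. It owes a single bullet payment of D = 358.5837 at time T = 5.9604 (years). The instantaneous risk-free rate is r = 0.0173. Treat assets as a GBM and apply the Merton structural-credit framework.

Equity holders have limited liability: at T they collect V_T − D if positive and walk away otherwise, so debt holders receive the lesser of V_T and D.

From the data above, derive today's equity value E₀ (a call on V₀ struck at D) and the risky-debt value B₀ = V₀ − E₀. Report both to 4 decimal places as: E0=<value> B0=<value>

Work the structural quantities from V₀ = 556.7561 against face 358.5837:
d₁ = [ln(V₀/D) + (r + σ²/2)T] / (σ√T)
   = [ln(556.7561/358.5837) + (0.0173 + 0.5·0.2241²)·5.9604] / (0.2241·√5.9604)
   = [0.439965 + 0.252783] / 0.547116 = 1.266181
d₂ = d₁ − σ√T = 1.266181 − 0.547116 = 0.719065
N(d₁) = 0.897276,  N(d₂) = 0.763950,  e^(−rT) = 0.902023
E₀ = V₀·N(d₁) − D·e^(−rT)·N(d₂)
   = 556.7561·0.897276 − 358.5837·0.902023·0.763950 = 252.463684
B₀ = V₀ − E₀ = 556.7561 − 252.463684 = 304.292416

E0=252.4637 B0=304.2924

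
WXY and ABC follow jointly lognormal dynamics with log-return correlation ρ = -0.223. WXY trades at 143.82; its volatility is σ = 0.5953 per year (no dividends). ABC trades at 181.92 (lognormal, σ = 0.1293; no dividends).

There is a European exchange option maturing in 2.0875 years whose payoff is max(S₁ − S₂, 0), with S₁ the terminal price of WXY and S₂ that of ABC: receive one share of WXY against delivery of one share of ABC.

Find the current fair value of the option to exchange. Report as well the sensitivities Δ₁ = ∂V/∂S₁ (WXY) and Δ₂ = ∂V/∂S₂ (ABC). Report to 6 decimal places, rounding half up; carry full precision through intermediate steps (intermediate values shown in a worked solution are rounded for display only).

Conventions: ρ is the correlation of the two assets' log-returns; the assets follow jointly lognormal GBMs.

σ_eff = √(σ₁² + σ₂² − 2ρσ₁σ₂) = √(0.5953² + 0.1293² − 2·-0.223·0.5953·0.1293) = 0.636734
d₁ = (ln(S₁/S₂) + (q₂ − q₁ + σ_eff²/2)T) / (σ_eff√T) = (ln(143.82/181.92) + (0.0 − 0.0 + 0.202715)·2.0875) / 0.919965 = 0.204533
d₂ = d₁ − σ_eff√T = 0.204533 − 0.919965 = -0.715432
N(d₁) = 0.581032,  N(d₂) = 0.237171
V = S₁·e^{−q₁T}·N(d₁) − S₂·e^{−q₂T}·N(d₂) = 83.563955 − 43.146167 = 40.417788
Key observation: pricing in ABC-units makes this a unit-strike call on the ratio S₁/S₂ — the risk-free rate cancels and cannot affect the value.
Δ₁ = e^{−q₁T}·N(d₁) = 0.581032;  Δ₂ = −e^{−q₂T}·N(d₂) = -0.237171

exchange price = 40.417788
Δ1 = 0.581032
Δ2 = -0.237171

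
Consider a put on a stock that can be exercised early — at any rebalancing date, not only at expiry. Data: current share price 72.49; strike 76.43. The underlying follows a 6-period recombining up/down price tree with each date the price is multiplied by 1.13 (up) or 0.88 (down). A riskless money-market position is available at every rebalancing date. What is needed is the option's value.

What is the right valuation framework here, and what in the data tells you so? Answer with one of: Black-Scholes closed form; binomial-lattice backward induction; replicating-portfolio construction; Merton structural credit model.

framework: binomial-lattice backward induction

Key observation: the exercise right at every one of the 6 steps is what matters: each node needs max(76.43 − S, continuation), which only the stepwise tree valuation starting from spot 72.49 delivers.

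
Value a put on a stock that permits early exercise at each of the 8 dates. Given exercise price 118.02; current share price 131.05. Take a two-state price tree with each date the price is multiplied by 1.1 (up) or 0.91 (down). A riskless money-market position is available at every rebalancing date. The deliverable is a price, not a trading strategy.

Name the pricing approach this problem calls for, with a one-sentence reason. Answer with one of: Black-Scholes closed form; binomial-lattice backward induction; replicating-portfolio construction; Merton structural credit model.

Key observation: an American put (K = 118.02, S₀ = 131.05) on a 8-date tree has no closed form — the optimal stopping decision is embedded and must be resolved recursively from expiry.

framework: binomial-lattice backward induction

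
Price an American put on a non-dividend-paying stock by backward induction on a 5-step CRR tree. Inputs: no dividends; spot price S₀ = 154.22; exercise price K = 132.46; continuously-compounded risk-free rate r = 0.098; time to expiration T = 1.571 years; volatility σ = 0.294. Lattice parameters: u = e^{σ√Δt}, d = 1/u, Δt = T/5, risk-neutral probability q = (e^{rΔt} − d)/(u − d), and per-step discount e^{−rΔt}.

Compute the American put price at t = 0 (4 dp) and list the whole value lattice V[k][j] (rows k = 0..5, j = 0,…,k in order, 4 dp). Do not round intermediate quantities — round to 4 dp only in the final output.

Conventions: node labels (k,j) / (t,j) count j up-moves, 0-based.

price = 6.1715
tree:
6.1715
11.8099 1.9689
21.8441 4.3776 0.1358
38.3948 9.7189 0.3135 0.0000
52.6866 21.5427 0.7239 0.0000 0.0000
64.8069 38.3948 1.6713 0.0000 0.0000 0.0000

Δt=0.31420  u=1.17915  d=0.84807  q=0.55334  discount=0.96968
step 5 (expiry): payoffs max(K−S,0) = 64.8069 38.3948 1.6713 0.0000 0.0000 0.0000
k=4: (k=4,j=0): S=79.7734, K−S=52.6866, hold=48.6701 ⇒ V=52.6866 exercise | (k=4,j=1): S=110.9173, K−S=21.5427, hold=17.5262 ⇒ V=21.5427 exercise | (k=4,j=2): S=154.2200, K−S=0.0000, hold=0.7239 ⇒ V=0.7239 continue | (k=4,j=3): S=214.4282, K−S=0.0000, hold=0.0000 ⇒ V=0.0000 continue | (k=4,j=4): S=298.1420, K−S=0.0000, hold=0.0000 ⇒ V=0.0000 continue
k=3: (k=3,j=0): S=94.0652, K−S=38.3948, hold=34.3783 ⇒ V=38.3948 exercise | (k=3,j=1): S=130.7887, K−S=1.6713, hold=9.7189 ⇒ V=9.7189 continue | (k=3,j=2): S=181.8492, K−S=0.0000, hold=0.3135 ⇒ V=0.3135 continue | (k=3,j=3): S=252.8439, K−S=0.0000, hold=0.0000 ⇒ V=0.0000 continue
k=2: (k=2,j=0): S=110.9173, K−S=21.5427, hold=21.8441 ⇒ V=21.8441 continue | (k=2,j=1): S=154.2200, K−S=0.0000, hold=4.3776 ⇒ V=4.3776 continue | (k=2,j=2): S=214.4282, K−S=0.0000, hold=0.1358 ⇒ V=0.1358 continue
k=1: (k=1,j=0): S=130.7887, K−S=1.6713, hold=11.8099 ⇒ V=11.8099 continue | (k=1,j=1): S=181.8492, K−S=0.0000, hold=1.9689 ⇒ V=1.9689 continue
k=0: (k=0,j=0): S=154.2200, K−S=0.0000, hold=6.1715 ⇒ V=6.1715 continue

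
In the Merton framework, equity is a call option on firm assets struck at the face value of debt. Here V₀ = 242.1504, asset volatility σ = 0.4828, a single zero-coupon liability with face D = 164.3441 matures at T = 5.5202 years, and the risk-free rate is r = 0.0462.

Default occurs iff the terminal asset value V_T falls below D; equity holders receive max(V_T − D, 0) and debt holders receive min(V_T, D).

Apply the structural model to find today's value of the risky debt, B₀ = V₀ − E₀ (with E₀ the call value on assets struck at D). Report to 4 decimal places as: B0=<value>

B0=94.7483

Equity is a call on the firm's assets struck at D = 164.3441:
d₁ = [ln(V₀/D) + (r + σ²/2)T] / (σ√T)
   = [ln(242.1504/164.3441) + (0.0462 + 0.5·0.4828²)·5.5202] / (0.4828·√5.5202)
   = [0.387597 + 0.898401] / 1.134344 = 1.133693
d₂ = d₁ − σ√T = 1.133693 − 1.134344 = -0.000651
N(d₁) = 0.871538,  N(d₂) = 0.499740,  e^(−rT) = 0.774891
E₀ = V₀·N(d₁) − D·e^(−rT)·N(d₂)
   = 242.1504·0.871538 − 164.3441·0.774891·0.499740 = 147.402053
B₀ = V₀ − E₀ = 242.1504 − 147.402053 = 94.748347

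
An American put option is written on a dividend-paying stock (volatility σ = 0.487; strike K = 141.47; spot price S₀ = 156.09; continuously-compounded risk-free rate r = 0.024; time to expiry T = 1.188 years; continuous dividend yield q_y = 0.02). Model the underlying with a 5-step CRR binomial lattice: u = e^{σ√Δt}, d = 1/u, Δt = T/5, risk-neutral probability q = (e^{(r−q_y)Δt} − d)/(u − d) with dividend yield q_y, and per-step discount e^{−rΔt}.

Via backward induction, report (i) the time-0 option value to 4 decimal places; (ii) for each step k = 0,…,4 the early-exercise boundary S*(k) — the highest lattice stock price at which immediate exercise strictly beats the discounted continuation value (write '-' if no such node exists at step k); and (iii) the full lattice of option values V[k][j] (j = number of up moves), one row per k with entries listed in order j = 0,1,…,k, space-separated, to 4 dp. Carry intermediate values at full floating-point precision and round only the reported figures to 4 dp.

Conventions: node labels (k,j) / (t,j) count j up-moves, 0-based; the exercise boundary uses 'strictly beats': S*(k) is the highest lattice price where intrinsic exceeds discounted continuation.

Δt=0.23760, u=1.26793, d=0.78869, q=0.44292, disc=e^(-rΔt)=0.99431
k=5 terminal: V=max(K-S,0) → 93.8377 64.8943 18.3637 0.0000 0.0000 0.0000
k=4: j=0 S=60.3943 intr=81.0757 cont=80.5576 V=81.0757[EX]; j=1 S=97.0925 intr=44.3775 cont=44.0334 V=44.3775[EX]; j=2 S=156.0900 intr=0.0000 cont=10.1720 V=10.1720[hold]; j=3 S=250.9369 intr=0.0000 cont=0.0000 V=0.0000[hold]; j=4 S=403.4168 intr=0.0000 cont=0.0000 V=0.0000[hold]  S*(4)=97.0925
k=3: j=0 S=76.5757 intr=64.8943 cont=64.4529 V=64.8943[EX]; j=1 S=123.1063 intr=18.3637 cont=29.0612 V=29.0612[hold]; j=2 S=197.9109 intr=0.0000 cont=5.6344 V=5.6344[hold]; j=3 S=318.1700 intr=0.0000 cont=0.0000 V=0.0000[hold]  S*(3)=76.5757
k=2: j=0 S=97.0925 intr=44.3775 cont=48.7445 V=48.7445[hold]; j=1 S=156.0900 intr=0.0000 cont=18.5789 V=18.5789[hold]; j=2 S=250.9369 intr=0.0000 cont=3.1210 V=3.1210[hold]  S*(2)=-
k=1: j=0 S=123.1063 intr=18.3637 cont=35.1825 V=35.1825[hold]; j=1 S=197.9109 intr=0.0000 cont=11.6656 V=11.6656[hold]  S*(1)=-
k=0: j=0 S=156.0900 intr=0.0000 cont=24.6257 V=24.6257[hold]  S*(0)=-

price = 24.6257
boundary = - - - 76.5757 97.0925
tree:
24.6257
35.1825 11.6656
48.7445 18.5789 3.1210
64.8943 29.0612 5.6344 0.0000
81.0757 44.3775 10.1720 0.0000 0.0000
93.8377 64.8943 18.3637 0.0000 0.0000 0.0000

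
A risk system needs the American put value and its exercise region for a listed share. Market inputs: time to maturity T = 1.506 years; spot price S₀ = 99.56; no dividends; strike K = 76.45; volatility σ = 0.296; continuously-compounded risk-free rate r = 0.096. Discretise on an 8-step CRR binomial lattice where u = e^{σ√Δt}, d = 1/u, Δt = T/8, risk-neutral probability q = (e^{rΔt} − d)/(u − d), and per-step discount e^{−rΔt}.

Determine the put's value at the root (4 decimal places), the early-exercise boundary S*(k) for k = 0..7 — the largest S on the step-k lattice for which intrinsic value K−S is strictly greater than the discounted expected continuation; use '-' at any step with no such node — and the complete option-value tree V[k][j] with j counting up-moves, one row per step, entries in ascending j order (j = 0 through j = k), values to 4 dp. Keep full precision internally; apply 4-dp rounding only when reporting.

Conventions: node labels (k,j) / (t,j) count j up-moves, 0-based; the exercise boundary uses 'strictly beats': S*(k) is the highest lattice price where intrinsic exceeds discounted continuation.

price = 2.0450
boundary = - - - - 59.5639 52.3850 59.5639 67.7265
tree:
2.0450
3.6239 0.7623
6.2613 1.4885 0.1664
10.4850 2.8569 0.3673 0.0000
16.8861 5.3595 0.8109 0.0000 0.0000
24.0650 9.7402 1.7901 0.0000 0.0000 0.0000
30.3786 16.8861 3.9518 0.0000 0.0000 0.0000 0.0000
35.9312 24.0650 8.7235 0.0000 0.0000 0.0000 0.0000 0.0000
40.8147 30.3786 16.8861 0.0000 0.0000 0.0000 0.0000 0.0000 0.0000

params: Δt=0.18825 u=1.13704 d=0.87948 q=0.53874 e^(-rΔt)=0.98209
t_8 payoffs: 40.8147 30.3786 16.8861 0.0000 0.0000 0.0000 0.0000 0.0000 0.0000
t_7: node(7,0) S=40.5188 payoff=35.9312 vs cont=34.5620 → 35.9312 [stop]  node(7,1) S=52.3850 payoff=24.0650 vs cont=22.6958 → 24.0650 [stop]  node(7,2) S=67.7265 payoff=8.7235 vs cont=7.6494 → 8.7235 [stop]  node(7,3) S=87.5607 payoff=0.0000 vs cont=0.0000 → 0.0000 [wait]  node(7,4) S=113.2036 payoff=0.0000 vs cont=0.0000 → 0.0000 [wait]  node(7,5) S=146.3563 payoff=0.0000 vs cont=0.0000 → 0.0000 [wait]  node(7,6) S=189.2180 payoff=0.0000 vs cont=0.0000 → 0.0000 [wait]  node(7,7) S=244.6321 payoff=0.0000 vs cont=0.0000 → 0.0000 [wait]  ⇒ S*(7)=67.7265
t_6: node(6,0) S=46.0714 payoff=30.3786 vs cont=29.0094 → 30.3786 [stop]  node(6,1) S=59.5639 payoff=16.8861 vs cont=15.5169 → 16.8861 [stop]  node(6,2) S=77.0077 payoff=0.0000 vs cont=3.9518 → 3.9518 [wait]  node(6,3) S=99.5600 payoff=0.0000 vs cont=0.0000 → 0.0000 [wait]  node(6,4) S=128.7170 payoff=0.0000 vs cont=0.0000 → 0.0000 [wait]  node(6,5) S=166.4129 payoff=0.0000 vs cont=0.0000 → 0.0000 [wait]  node(6,6) S=215.1483 payoff=0.0000 vs cont=0.0000 → 0.0000 [wait]  ⇒ S*(6)=59.5639
t_5: node(5,0) S=52.3850 payoff=24.0650 vs cont=22.6958 → 24.0650 [stop]  node(5,1) S=67.7265 payoff=8.7235 vs cont=9.7402 → 9.7402 [wait]  node(5,2) S=87.5607 payoff=0.0000 vs cont=1.7901 → 1.7901 [wait]  node(5,3) S=113.2036 payoff=0.0000 vs cont=0.0000 → 0.0000 [wait]  node(5,4) S=146.3563 payoff=0.0000 vs cont=0.0000 → 0.0000 [wait]  node(5,5) S=189.2180 payoff=0.0000 vs cont=0.0000 → 0.0000 [wait]  ⇒ S*(5)=52.3850
t_4: node(4,0) S=59.5639 payoff=16.8861 vs cont=16.0549 → 16.8861 [stop]  node(4,1) S=77.0077 payoff=0.0000 vs cont=5.3595 → 5.3595 [wait]  node(4,2) S=99.5600 payoff=0.0000 vs cont=0.8109 → 0.8109 [wait]  node(4,3) S=128.7170 payoff=0.0000 vs cont=0.0000 → 0.0000 [wait]  node(4,4) S=166.4129 payoff=0.0000 vs cont=0.0000 → 0.0000 [wait]  ⇒ S*(4)=59.5639
t_3: node(3,0) S=67.7265 payoff=8.7235 vs cont=10.4850 → 10.4850 [wait]  node(3,1) S=87.5607 payoff=0.0000 vs cont=2.8569 → 2.8569 [wait]  node(3,2) S=113.2036 payoff=0.0000 vs cont=0.3673 → 0.3673 [wait]  node(3,3) S=146.3563 payoff=0.0000 vs cont=0.0000 → 0.0000 [wait]  ⇒ S*(3)=-
t_2: node(2,0) S=77.0077 payoff=0.0000 vs cont=6.2613 → 6.2613 [wait]  node(2,1) S=99.5600 payoff=0.0000 vs cont=1.4885 → 1.4885 [wait]  node(2,2) S=128.7170 payoff=0.0000 vs cont=0.1664 → 0.1664 [wait]  ⇒ S*(2)=-
t_1: node(1,0) S=87.5607 payoff=0.0000 vs cont=3.6239 → 3.6239 [wait]  node(1,1) S=113.2036 payoff=0.0000 vs cont=0.7623 → 0.7623 [wait]  ⇒ S*(1)=-
t_0: node(0,0) S=99.5600 payoff=0.0000 vs cont=2.0450 → 2.0450 [wait]  ⇒ S*(0)=-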